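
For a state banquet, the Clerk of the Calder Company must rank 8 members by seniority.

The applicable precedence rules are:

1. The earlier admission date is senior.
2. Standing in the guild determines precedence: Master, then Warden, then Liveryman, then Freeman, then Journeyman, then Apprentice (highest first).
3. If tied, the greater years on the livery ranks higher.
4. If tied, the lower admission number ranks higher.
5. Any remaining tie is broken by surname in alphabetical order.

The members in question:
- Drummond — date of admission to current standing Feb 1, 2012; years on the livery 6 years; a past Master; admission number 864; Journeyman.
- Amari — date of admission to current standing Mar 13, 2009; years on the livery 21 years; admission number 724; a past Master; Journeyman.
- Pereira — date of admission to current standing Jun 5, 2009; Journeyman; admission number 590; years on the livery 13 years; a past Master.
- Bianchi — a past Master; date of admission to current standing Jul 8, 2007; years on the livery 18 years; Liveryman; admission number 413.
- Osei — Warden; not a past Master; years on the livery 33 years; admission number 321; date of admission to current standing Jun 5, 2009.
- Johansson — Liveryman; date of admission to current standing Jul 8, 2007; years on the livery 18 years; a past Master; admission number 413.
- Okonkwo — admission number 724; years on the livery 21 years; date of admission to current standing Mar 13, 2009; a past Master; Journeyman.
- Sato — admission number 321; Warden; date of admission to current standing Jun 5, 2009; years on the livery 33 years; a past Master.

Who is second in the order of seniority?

By date of admission to current standing (earlier first): Bianchi and Johansson (both Jul 8, 2007); then Amari and Okonkwo (both Mar 13, 2009); then Osei, Sato and Pereira (each Jun 5, 2009); then Drummond (Feb 1, 2012).
Bianchi and Johansson are each Liveryman, so the next rule applies.
Bianchi and Johansson both have years on the livery 18 years, so the next rule applies.
Bianchi and Johansson both have admission number 413, so the next rule applies.
Among Bianchi and Johansson, alphabetically by surname: Bianchi before Johansson.
Amari and Okonkwo are each Journeyman, so the next rule applies.
Amari and Okonkwo both have years on the livery 21 years, so the next rule applies.
Amari and Okonkwo both have admission number 724, so the next rule applies.
Among Amari and Okonkwo, alphabetically by surname: Amari before Okonkwo.
Among Osei, Sato and Pereira, by standing in the guild: Osei and Sato (Warden) before Pereira (Journeyman).
Osei and Sato both have years on the livery 33 years, so the next rule applies.
Osei and Sato both have admission number 321, so the next rule applies.
Among Osei and Sato, alphabetically by surname: Osei before Sato.
Order: Bianchi, Johansson, Amari, Okonkwo, Osei, Sato, Pereira, Drummond.

Johansson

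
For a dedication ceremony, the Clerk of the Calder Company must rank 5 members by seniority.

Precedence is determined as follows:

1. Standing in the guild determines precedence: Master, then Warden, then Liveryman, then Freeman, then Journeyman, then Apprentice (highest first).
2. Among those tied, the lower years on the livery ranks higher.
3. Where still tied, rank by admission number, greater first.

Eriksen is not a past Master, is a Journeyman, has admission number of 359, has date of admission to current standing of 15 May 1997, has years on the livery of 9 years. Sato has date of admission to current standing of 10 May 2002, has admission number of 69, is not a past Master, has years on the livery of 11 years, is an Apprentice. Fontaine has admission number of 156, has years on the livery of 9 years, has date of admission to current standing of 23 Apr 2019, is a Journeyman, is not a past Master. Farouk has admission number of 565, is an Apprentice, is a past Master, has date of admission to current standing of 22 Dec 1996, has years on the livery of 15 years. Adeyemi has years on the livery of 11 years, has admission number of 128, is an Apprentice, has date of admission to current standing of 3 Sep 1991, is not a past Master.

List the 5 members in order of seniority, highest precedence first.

By standing in the guild: Eriksen and Fontaine (Journeyman); then Adeyemi, Sato and Farouk (Apprentice).
Eriksen and Fontaine both have years on the livery 9 years, so the next rule applies.
Among Eriksen and Fontaine, by admission number (higher first): Eriksen (359) before Fontaine (156).
Among Adeyemi, Sato and Farouk, by years on the livery (lower first): Adeyemi and Sato (11 years) before Farouk (15 years).
Among Adeyemi and Sato, by admission number (higher first): Adeyemi (128) before Sato (69).
Full order: Eriksen, Fontaine, Adeyemi, Sato, Farouk.

Eriksen, Fontaine, Adeyemi, Sato, Farouk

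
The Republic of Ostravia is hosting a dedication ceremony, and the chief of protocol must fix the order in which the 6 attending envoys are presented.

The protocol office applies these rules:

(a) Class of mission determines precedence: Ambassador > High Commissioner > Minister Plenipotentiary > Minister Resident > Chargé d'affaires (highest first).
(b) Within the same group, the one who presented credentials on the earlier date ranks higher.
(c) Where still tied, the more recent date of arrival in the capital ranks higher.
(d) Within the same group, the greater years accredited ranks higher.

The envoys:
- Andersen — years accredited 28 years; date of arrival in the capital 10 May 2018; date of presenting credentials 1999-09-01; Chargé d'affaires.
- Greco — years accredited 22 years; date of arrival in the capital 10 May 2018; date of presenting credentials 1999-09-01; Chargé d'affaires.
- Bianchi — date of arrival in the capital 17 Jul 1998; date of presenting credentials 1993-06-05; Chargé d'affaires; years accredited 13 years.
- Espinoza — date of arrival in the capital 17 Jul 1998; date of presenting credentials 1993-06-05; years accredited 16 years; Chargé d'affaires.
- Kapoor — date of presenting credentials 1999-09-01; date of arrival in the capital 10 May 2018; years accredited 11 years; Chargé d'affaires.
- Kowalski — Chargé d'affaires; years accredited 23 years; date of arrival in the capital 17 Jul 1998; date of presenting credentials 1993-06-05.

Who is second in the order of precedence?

Espinoza

By class of mission: Kowalski, Espinoza, Bianchi, Andersen, Greco and Kapoor (Chargé d'affaires).
Among Kowalski, Espinoza, Bianchi, Andersen, Greco and Kapoor, by date of presenting credentials (earlier first): Kowalski, Espinoza and Bianchi (1993-06-05) before Andersen, Greco and Kapoor (1999-09-01).
Kowalski, Espinoza and Bianchi all have date of arrival in the capital 17 Jul 1998, so the next rule applies.
Among Kowalski, Espinoza and Bianchi, by years accredited (higher first): Kowalski (23 years) before Espinoza (16 years) before Bianchi (13 years).
Andersen, Greco and Kapoor all have date of arrival in the capital 10 May 2018, so the next rule applies.
Among Andersen, Greco and Kapoor, by years accredited (higher first): Andersen (28 years) before Greco (22 years) before Kapoor (11 years).
Order: Kowalski, Espinoza, Bianchi, Andersen, Greco, Kapoor.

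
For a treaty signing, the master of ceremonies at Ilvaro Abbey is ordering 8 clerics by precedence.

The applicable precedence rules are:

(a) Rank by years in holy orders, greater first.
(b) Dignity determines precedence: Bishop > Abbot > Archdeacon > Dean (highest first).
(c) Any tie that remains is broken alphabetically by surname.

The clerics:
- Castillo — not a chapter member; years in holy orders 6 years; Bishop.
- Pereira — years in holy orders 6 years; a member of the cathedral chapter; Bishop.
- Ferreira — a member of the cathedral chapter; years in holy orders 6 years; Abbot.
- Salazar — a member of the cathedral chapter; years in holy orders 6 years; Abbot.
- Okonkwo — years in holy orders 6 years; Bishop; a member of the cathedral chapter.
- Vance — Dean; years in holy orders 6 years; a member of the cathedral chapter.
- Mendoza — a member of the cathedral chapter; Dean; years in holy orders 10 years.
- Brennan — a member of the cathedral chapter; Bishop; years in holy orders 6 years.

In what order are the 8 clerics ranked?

By years in holy orders (higher first): Mendoza (10 years); then Brennan, Castillo, Okonkwo, Pereira, Ferreira, Salazar and Vance (each 6 years).
Among Brennan, Castillo, Okonkwo, Pereira, Ferreira, Salazar and Vance, by dignity: Brennan, Castillo, Okonkwo and Pereira (Bishop) before Ferreira and Salazar (Abbot) before Vance (Dean).
Among Brennan, Castillo, Okonkwo and Pereira, alphabetically by surname: Brennan before Castillo before Okonkwo before Pereira.
Among Ferreira and Salazar, alphabetically by surname: Ferreira before Salazar.
Full order: Mendoza, Brennan, Castillo, Okonkwo, Pereira, Ferreira, Salazar, Vance.

Mendoza, Brennan, Castillo, Okonkwo, Pereira, Ferreira, Salazar, Vance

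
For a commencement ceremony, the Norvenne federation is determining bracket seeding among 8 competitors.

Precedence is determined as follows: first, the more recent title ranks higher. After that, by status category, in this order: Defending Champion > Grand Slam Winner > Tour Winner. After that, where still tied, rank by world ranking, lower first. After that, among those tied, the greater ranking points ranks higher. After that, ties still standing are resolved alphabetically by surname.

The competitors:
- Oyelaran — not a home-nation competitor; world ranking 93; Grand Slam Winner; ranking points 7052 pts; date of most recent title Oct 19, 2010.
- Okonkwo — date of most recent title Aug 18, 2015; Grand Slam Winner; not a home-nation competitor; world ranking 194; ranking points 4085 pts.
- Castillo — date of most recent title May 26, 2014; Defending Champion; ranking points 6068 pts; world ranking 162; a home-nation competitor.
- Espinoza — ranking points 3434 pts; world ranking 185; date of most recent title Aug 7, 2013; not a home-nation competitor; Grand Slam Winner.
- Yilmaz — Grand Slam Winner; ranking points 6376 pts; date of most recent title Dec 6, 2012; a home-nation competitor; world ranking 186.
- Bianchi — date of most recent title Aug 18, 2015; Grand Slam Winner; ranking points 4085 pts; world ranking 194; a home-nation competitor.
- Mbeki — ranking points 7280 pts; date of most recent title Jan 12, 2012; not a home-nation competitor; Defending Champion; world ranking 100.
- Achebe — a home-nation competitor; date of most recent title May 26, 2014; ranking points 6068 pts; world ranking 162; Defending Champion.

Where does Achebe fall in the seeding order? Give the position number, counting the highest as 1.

By date of most recent title (later first): Bianchi and Okonkwo (both Aug 18, 2015); then Achebe and Castillo (both May 26, 2014); then Espinoza (Aug 7, 2013); then Yilmaz (Dec 6, 2012); then Mbeki (Jan 12, 2012); then Oyelaran (Oct 19, 2010).
Bianchi and Okonkwo are each Grand Slam Winner, so the next rule applies.
Bianchi and Okonkwo both have world ranking 194, so the next rule applies.
Bianchi and Okonkwo both have ranking points 4085 pts, so the next rule applies.
Among Bianchi and Okonkwo, alphabetically by surname: Bianchi before Okonkwo.
Achebe and Castillo are each Defending Champion, so the next rule applies.
Achebe and Castillo both have world ranking 162, so the next rule applies.
Achebe and Castillo both have ranking points 6068 pts, so the next rule applies.
Among Achebe and Castillo, alphabetically by surname: Achebe before Castillo.
Order: Bianchi, Okonkwo, Achebe, Castillo, Espinoza, Yilmaz, Mbeki, Oyelaran. So position 3.

3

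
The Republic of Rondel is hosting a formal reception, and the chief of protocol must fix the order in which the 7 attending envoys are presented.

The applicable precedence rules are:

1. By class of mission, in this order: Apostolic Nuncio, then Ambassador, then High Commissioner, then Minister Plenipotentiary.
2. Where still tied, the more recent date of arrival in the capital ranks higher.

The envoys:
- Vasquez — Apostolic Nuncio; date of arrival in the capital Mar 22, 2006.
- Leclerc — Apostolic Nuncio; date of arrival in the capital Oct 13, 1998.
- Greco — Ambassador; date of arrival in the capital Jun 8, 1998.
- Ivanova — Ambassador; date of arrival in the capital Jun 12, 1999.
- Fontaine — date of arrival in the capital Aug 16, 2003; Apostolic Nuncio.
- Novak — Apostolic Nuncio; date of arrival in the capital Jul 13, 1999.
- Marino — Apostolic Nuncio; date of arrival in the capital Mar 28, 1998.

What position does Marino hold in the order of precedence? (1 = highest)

By class of mission: Vasquez, Fontaine, Novak, Leclerc and Marino (Apostolic Nuncio); then Ivanova and Greco (Ambassador).
Among Vasquez, Fontaine, Novak, Leclerc and Marino, by date of arrival in the capital (later first): Vasquez (Mar 22, 2006) before Fontaine (Aug 16, 2003) before Novak (Jul 13, 1999) before Leclerc (Oct 13, 1998) before Marino (Mar 28, 1998).
Among Ivanova and Greco, by date of arrival in the capital (later first): Ivanova (Jun 12, 1999) before Greco (Jun 8, 1998).
Order: Vasquez, Fontaine, Novak, Leclerc, Marino, Ivanova, Greco. So position 5.

5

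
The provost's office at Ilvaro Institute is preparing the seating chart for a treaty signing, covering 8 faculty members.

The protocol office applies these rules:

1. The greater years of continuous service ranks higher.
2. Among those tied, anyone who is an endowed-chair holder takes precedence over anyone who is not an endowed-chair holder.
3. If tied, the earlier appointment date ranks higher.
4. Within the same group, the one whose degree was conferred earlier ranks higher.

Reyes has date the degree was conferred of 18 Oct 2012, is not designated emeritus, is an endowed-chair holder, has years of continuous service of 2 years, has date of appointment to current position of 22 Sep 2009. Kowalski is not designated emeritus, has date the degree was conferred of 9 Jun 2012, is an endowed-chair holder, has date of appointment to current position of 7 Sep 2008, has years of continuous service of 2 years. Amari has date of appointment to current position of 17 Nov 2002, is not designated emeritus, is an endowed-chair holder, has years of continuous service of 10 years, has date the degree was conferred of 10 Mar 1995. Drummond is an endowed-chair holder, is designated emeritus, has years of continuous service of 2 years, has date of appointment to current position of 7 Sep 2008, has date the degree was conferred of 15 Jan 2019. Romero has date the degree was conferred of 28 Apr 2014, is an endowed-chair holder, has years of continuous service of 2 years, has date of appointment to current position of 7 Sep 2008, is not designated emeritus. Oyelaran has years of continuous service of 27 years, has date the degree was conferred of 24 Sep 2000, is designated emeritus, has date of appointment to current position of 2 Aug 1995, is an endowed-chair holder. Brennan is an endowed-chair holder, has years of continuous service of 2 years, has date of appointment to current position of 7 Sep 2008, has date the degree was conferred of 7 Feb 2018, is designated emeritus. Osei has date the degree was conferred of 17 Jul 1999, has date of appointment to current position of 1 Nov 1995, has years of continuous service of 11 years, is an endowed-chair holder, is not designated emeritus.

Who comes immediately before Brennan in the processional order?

Romero

By years of continuous service (higher first): Oyelaran (27 years); then Osei (11 years); then Amari (10 years); then Kowalski, Romero, Brennan, Drummond and Reyes (each 2 years).
Kowalski, Romero, Brennan, Drummond and Reyes are each an endowed-chair holder, so the next rule applies.
Among Kowalski, Romero, Brennan, Drummond and Reyes, by date of appointment to current position (earlier first): Kowalski, Romero, Brennan and Drummond (7 Sep 2008) before Reyes (22 Sep 2009).
Among Kowalski, Romero, Brennan and Drummond, by date the degree was conferred (earlier first): Kowalski (9 Jun 2012) before Romero (28 Apr 2014) before Brennan (7 Feb 2018) before Drummond (15 Jan 2019).
Order: Oyelaran, Osei, Amari, Kowalski, Romero, Brennan, Drummond, Reyes.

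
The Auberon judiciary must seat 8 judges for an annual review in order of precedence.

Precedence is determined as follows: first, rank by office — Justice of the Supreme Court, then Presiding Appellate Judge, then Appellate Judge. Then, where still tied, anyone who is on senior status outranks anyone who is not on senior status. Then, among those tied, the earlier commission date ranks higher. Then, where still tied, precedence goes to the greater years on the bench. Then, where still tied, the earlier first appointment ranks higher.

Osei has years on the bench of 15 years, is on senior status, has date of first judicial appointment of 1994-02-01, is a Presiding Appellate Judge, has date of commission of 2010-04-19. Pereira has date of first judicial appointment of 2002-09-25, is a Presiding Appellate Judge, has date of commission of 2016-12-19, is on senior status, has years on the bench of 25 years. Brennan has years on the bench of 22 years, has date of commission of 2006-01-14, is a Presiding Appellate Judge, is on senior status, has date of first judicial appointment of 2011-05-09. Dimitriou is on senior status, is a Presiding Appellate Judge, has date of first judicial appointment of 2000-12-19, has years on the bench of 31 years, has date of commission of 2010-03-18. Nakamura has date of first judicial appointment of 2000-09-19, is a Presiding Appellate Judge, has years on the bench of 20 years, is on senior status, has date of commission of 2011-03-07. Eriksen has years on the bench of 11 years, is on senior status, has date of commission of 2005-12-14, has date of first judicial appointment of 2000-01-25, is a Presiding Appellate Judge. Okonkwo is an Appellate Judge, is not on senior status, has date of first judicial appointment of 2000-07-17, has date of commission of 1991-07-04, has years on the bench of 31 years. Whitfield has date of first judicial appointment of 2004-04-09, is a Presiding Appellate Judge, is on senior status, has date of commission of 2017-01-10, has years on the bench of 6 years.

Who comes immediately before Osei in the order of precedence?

Dimitriou

By office: Eriksen, Brennan, Dimitriou, Osei, Nakamura, Pereira and Whitfield (Presiding Appellate Judge); then Okonkwo (Appellate Judge).
Eriksen, Brennan, Dimitriou, Osei, Nakamura, Pereira and Whitfield are each on senior status, so the next rule applies.
Among Eriksen, Brennan, Dimitriou, Osei, Nakamura, Pereira and Whitfield, by date of commission (earlier first): Eriksen (2005-12-14) before Brennan (2006-01-14) before Dimitriou (2010-03-18) before Osei (2010-04-19) before Nakamura (2011-03-07) before Pereira (2016-12-19) before Whitfield (2017-01-10).
Order: Eriksen, Brennan, Dimitriou, Osei, Nakamura, Pereira, Whitfield, Okonkwo.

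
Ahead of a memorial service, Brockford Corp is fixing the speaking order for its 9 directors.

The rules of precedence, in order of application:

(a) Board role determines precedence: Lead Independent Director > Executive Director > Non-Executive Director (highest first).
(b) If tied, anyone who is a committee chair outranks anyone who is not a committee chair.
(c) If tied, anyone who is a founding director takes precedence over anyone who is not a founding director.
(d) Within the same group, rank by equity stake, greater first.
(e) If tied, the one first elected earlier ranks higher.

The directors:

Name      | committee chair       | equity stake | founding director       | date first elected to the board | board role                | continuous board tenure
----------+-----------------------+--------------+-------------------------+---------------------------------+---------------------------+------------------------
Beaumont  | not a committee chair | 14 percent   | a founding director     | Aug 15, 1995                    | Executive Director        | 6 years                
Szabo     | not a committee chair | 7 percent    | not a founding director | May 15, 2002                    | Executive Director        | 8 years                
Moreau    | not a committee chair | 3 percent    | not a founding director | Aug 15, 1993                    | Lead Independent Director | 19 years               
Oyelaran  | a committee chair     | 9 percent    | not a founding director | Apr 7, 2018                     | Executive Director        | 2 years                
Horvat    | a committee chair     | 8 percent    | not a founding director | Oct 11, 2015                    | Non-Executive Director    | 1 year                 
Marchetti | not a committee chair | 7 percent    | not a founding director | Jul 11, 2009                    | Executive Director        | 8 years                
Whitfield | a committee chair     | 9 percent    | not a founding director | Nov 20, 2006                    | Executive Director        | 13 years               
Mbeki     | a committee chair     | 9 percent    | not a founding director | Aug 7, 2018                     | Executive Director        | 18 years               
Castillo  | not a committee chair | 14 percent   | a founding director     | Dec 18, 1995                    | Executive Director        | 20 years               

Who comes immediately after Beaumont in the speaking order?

Castillo

By board role: Moreau (Lead Independent Director); then Whitfield, Oyelaran, Mbeki, Beaumont, Castillo, Szabo and Marchetti (Executive Director); then Horvat (Non-Executive Director).
Among Whitfield, Oyelaran, Mbeki, Beaumont, Castillo, Szabo and Marchetti, a committee chair before not a committee chair: Whitfield, Oyelaran and Mbeki (a committee chair) before Beaumont, Castillo, Szabo and Marchetti (not a committee chair).
Whitfield, Oyelaran and Mbeki are each not a founding director, so the next rule applies.
Whitfield, Oyelaran and Mbeki all have equity stake 9 percent, so the next rule applies.
Among Whitfield, Oyelaran and Mbeki, by date first elected to the board (earlier first): Whitfield (Nov 20, 2006) before Oyelaran (Apr 7, 2018) before Mbeki (Aug 7, 2018).
Among Beaumont, Castillo, Szabo and Marchetti, a founding director before not a founding director: Beaumont and Castillo (a founding director) before Szabo and Marchetti (not a founding director).
Beaumont and Castillo both have equity stake 14 percent, so the next rule applies.
Among Beaumont and Castillo, by date first elected to the board (earlier first): Beaumont (Aug 15, 1995) before Castillo (Dec 18, 1995).
Szabo and Marchetti both have equity stake 7 percent, so the next rule applies.
Among Szabo and Marchetti, by date first elected to the board (earlier first): Szabo (May 15, 2002) before Marchetti (Jul 11, 2009).
Order: Moreau, Whitfield, Oyelaran, Mbeki, Beaumont, Castillo, Szabo, Marchetti, Horvat.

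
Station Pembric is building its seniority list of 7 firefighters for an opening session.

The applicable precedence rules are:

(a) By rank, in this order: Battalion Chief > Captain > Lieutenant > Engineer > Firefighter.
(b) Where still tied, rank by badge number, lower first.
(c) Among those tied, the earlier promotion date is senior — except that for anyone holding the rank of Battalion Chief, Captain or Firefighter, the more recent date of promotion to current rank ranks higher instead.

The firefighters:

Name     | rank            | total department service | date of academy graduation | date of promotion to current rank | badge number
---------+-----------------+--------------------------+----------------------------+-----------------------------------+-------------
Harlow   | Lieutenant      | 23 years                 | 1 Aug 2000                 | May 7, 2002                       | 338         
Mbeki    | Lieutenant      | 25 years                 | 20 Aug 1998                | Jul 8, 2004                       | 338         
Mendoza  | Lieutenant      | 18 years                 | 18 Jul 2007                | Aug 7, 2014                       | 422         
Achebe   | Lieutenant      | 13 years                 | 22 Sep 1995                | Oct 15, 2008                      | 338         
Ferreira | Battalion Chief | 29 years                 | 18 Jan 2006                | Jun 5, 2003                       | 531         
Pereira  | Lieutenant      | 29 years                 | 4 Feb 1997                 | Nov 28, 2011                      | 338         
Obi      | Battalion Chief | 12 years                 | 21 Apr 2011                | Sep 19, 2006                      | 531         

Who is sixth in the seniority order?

Pereira

By rank: Obi and Ferreira (Battalion Chief); then Harlow, Mbeki, Achebe, Pereira and Mendoza (Lieutenant).
Obi and Ferreira both have badge number 531, so the next rule applies.
Among Obi and Ferreira, by date of promotion to current rank (later first) (reversed rule for this group): Obi (Sep 19, 2006) before Ferreira (Jun 5, 2003).
Among Harlow, Mbeki, Achebe, Pereira and Mendoza, by badge number (lower first): Harlow, Mbeki, Achebe and Pereira (338) before Mendoza (422).
Among Harlow, Mbeki, Achebe and Pereira, by date of promotion to current rank (earlier first): Harlow (May 7, 2002) before Mbeki (Jul 8, 2004) before Achebe (Oct 15, 2008) before Pereira (Nov 28, 2011).
Order: Obi, Ferreira, Harlow, Mbeki, Achebe, Pereira, Mendoza.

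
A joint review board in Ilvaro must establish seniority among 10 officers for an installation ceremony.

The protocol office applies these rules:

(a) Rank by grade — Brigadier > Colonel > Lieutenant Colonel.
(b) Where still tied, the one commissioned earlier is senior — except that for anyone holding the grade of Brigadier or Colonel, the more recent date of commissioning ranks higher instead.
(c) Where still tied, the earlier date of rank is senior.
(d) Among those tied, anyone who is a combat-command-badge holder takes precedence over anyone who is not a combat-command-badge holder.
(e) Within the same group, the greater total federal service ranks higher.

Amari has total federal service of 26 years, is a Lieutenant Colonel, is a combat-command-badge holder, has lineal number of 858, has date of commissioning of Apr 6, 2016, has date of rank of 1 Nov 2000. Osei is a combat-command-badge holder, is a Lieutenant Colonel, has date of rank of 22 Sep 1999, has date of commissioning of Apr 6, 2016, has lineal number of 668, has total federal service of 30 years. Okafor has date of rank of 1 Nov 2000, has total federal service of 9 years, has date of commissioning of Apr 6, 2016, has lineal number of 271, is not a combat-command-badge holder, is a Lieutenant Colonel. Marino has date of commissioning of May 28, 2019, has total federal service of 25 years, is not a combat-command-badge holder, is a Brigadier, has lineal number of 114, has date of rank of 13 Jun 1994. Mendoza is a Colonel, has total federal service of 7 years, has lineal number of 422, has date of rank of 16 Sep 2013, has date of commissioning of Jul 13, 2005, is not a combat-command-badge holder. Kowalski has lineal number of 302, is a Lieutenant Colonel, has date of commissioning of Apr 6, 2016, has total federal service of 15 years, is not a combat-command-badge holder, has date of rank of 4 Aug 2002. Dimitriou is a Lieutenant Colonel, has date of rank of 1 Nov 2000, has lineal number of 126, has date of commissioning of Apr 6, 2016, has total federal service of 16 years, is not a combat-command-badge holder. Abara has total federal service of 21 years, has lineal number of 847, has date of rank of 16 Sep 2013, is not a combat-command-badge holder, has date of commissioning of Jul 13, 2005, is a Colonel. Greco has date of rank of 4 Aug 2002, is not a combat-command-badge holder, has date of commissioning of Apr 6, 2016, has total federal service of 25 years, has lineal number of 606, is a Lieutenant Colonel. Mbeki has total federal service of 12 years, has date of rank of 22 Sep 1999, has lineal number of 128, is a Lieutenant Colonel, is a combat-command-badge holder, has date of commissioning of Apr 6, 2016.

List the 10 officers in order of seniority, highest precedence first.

By grade: Marino (Brigadier); then Abara and Mendoza (Colonel); then Osei, Mbeki, Amari, Dimitriou, Okafor, Greco and Kowalski (Lieutenant Colonel).
Abara and Mendoza both have date of commissioning Jul 13, 2005, so the next rule applies.
Abara and Mendoza both have date of rank 16 Sep 2013, so the next rule applies.
Abara and Mendoza are each not a combat-command-badge holder, so the next rule applies.
Among Abara and Mendoza, by total federal service (higher first): Abara (21 years) before Mendoza (7 years).
Osei, Mbeki, Amari, Dimitriou, Okafor, Greco and Kowalski all have date of commissioning Apr 6, 2016, so the next rule applies.
Among Osei, Mbeki, Amari, Dimitriou, Okafor, Greco and Kowalski, by date of rank (earlier first): Osei and Mbeki (22 Sep 1999) before Amari, Dimitriou and Okafor (1 Nov 2000) before Greco and Kowalski (4 Aug 2002).
Osei and Mbeki are each a combat-command-badge holder, so the next rule applies.
Among Osei and Mbeki, by total federal service (higher first): Osei (30 years) before Mbeki (12 years).
Among Amari, Dimitriou and Okafor, a combat-command-badge holder before not a combat-command-badge holder: Amari (a combat-command-badge holder) before Dimitriou and Okafor (not a combat-command-badge holder).
Among Dimitriou and Okafor, by total federal service (higher first): Dimitriou (16 years) before Okafor (9 years).
Greco and Kowalski are each not a combat-command-badge holder, so the next rule applies.
Among Greco and Kowalski, by total federal service (higher first): Greco (25 years) before Kowalski (15 years).
Full order: Marino, Abara, Mendoza, Osei, Mbeki, Amari, Dimitriou, Okafor, Greco, Kowalski.

Marino, Abara, Mendoza, Osei, Mbeki, Amari, Dimitriou, Okafor, Greco, Kowalski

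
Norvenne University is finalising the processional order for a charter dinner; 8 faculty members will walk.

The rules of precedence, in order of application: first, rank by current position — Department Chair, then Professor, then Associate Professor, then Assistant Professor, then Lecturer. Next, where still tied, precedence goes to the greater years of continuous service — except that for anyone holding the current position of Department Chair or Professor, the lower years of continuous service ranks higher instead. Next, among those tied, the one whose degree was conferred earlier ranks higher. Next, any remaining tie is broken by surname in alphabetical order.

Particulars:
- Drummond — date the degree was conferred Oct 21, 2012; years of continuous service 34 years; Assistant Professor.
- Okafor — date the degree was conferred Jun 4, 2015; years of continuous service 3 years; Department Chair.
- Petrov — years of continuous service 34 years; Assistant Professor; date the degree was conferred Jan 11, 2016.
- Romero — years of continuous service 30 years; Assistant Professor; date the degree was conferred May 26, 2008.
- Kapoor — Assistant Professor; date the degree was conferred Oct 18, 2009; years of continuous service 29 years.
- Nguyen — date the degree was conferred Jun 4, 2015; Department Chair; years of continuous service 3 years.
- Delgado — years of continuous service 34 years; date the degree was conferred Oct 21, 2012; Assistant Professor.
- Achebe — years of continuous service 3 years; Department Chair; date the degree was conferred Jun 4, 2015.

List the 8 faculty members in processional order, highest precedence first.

Achebe, Nguyen, Okafor, Delgado, Drummond, Petrov, Romero, Kapoor

By current position: Achebe, Nguyen and Okafor (Department Chair); then Delgado, Drummond, Petrov, Romero and Kapoor (Assistant Professor).
Achebe, Nguyen and Okafor all have years of continuous service 3 years, so the next rule applies.
Achebe, Nguyen and Okafor all have date the degree was conferred Jun 4, 2015, so the next rule applies.
Among Achebe, Nguyen and Okafor, alphabetically by surname: Achebe before Nguyen before Okafor.
Among Delgado, Drummond, Petrov, Romero and Kapoor, by years of continuous service (higher first): Delgado, Drummond and Petrov (34 years) before Romero (30 years) before Kapoor (29 years).
Among Delgado, Drummond and Petrov, by date the degree was conferred (earlier first): Delgado and Drummond (Oct 21, 2012) before Petrov (Jan 11, 2016).
Among Delgado and Drummond, alphabetically by surname: Delgado before Drummond.
Full order: Achebe, Nguyen, Okafor, Delgado, Drummond, Petrov, Romero, Kapoor.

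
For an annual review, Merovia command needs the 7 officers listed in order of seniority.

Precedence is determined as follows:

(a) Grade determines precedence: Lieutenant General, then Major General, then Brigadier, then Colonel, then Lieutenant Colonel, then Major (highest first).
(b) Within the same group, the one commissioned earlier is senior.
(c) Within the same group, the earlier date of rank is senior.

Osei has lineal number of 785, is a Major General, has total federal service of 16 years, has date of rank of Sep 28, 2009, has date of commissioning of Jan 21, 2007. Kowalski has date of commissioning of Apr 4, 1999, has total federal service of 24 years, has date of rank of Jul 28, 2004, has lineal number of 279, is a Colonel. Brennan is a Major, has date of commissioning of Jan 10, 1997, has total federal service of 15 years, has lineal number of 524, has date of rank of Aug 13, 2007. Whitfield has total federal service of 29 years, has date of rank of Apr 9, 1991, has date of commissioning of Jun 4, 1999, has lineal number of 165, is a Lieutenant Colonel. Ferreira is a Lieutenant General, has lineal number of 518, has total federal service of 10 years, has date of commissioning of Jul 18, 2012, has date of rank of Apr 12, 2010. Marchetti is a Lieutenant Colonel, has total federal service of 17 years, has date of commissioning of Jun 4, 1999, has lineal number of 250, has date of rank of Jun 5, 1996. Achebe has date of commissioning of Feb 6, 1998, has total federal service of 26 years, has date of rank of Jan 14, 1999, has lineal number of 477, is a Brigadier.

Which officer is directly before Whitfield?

Kowalski

By grade: Ferreira (Lieutenant General); then Osei (Major General); then Achebe (Brigadier); then Kowalski (Colonel); then Whitfield and Marchetti (Lieutenant Colonel); then Brennan (Major).
Whitfield and Marchetti both have date of commissioning Jun 4, 1999, so the next rule applies.
Among Whitfield and Marchetti, by date of rank (earlier first): Whitfield (Apr 9, 1991) before Marchetti (Jun 5, 1996).
Order: Ferreira, Osei, Achebe, Kowalski, Whitfield, Marchetti, Brennan.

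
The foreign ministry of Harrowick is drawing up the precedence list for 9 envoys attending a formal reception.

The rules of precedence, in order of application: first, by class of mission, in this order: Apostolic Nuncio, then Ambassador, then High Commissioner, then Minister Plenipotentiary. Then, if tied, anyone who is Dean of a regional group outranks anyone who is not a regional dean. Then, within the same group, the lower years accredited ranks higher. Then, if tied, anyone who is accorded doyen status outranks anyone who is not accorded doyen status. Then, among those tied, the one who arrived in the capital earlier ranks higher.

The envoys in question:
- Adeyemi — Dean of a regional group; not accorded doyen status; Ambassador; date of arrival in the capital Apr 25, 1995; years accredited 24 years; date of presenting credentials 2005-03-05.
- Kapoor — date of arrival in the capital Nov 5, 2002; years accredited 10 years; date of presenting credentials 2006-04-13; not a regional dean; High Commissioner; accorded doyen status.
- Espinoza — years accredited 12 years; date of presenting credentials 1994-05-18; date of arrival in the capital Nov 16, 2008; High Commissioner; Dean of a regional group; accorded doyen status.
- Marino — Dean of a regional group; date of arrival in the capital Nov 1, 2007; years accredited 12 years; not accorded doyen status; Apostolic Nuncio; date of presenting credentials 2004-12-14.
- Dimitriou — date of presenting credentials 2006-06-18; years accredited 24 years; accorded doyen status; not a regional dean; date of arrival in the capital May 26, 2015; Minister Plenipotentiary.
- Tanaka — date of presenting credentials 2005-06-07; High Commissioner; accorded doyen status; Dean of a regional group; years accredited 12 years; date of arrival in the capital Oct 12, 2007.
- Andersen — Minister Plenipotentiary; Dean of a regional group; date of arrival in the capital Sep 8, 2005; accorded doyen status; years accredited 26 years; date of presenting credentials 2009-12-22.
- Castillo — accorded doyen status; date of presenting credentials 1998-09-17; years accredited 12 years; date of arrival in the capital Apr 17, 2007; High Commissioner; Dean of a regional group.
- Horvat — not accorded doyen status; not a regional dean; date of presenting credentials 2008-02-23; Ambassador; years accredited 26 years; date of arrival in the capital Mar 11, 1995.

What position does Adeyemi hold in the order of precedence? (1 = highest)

By class of mission: Marino (Apostolic Nuncio); then Adeyemi and Horvat (Ambassador); then Castillo, Tanaka, Espinoza and Kapoor (High Commissioner); then Andersen and Dimitriou (Minister Plenipotentiary).
Among Adeyemi and Horvat, Dean of a regional group before not a regional dean: Adeyemi (Dean of a regional group) before Horvat (not a regional dean).
Among Castillo, Tanaka, Espinoza and Kapoor, Dean of a regional group before not a regional dean: Castillo, Tanaka and Espinoza (Dean of a regional group) before Kapoor (not a regional dean).
Castillo, Tanaka and Espinoza all have years accredited 12 years, so the next rule applies.
Castillo, Tanaka and Espinoza are each accorded doyen status, so the next rule applies.
Among Castillo, Tanaka and Espinoza, by date of arrival in the capital (earlier first): Castillo (Apr 17, 2007) before Tanaka (Oct 12, 2007) before Espinoza (Nov 16, 2008).
Among Andersen and Dimitriou, Dean of a regional group before not a regional dean: Andersen (Dean of a regional group) before Dimitriou (not a regional dean).
Order: Marino, Adeyemi, Horvat, Castillo, Tanaka, Espinoza, Kapoor, Andersen, Dimitriou. So position 2.

2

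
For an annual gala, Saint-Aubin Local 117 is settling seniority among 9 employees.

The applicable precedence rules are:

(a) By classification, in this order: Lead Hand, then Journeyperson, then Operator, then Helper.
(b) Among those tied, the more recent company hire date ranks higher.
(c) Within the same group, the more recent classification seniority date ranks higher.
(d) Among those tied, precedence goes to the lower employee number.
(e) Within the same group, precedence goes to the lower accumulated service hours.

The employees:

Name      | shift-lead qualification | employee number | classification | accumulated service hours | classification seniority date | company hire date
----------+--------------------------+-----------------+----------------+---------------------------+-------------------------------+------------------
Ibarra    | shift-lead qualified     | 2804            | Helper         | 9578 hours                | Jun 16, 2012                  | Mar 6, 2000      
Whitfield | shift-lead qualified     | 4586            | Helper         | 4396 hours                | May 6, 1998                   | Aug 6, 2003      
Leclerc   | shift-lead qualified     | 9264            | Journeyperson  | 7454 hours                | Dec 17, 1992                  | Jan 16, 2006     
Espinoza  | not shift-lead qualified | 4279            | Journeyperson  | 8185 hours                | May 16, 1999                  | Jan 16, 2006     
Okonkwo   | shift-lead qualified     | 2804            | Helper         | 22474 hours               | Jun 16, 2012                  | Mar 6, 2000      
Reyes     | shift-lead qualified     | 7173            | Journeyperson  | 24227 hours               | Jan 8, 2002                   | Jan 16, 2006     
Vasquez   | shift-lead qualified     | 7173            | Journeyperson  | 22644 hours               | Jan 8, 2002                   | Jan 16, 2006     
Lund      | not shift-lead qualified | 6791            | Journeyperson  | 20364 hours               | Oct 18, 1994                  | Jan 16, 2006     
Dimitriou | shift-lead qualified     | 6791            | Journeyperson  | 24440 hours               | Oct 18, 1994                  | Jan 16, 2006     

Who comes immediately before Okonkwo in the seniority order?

By classification: Vasquez, Reyes, Espinoza, Lund, Dimitriou and Leclerc (Journeyperson); then Whitfield, Ibarra and Okonkwo (Helper).
Vasquez, Reyes, Espinoza, Lund, Dimitriou and Leclerc all have company hire date Jan 16, 2006, so the next rule applies.
Among Vasquez, Reyes, Espinoza, Lund, Dimitriou and Leclerc, by classification seniority date (later first): Vasquez and Reyes (Jan 8, 2002) before Espinoza (May 16, 1999) before Lund and Dimitriou (Oct 18, 1994) before Leclerc (Dec 17, 1992).
Vasquez and Reyes both have employee number 7173, so the next rule applies.
Among Vasquez and Reyes, by accumulated service hours (lower first): Vasquez (22644 hours) before Reyes (24227 hours).
Lund and Dimitriou both have employee number 6791, so the next rule applies.
Among Lund and Dimitriou, by accumulated service hours (lower first): Lund (20364 hours) before Dimitriou (24440 hours).
Among Whitfield, Ibarra and Okonkwo, by company hire date (later first): Whitfield (Aug 6, 2003) before Ibarra and Okonkwo (Mar 6, 2000).
Ibarra and Okonkwo both have classification seniority date Jun 16, 2012, so the next rule applies.
Ibarra and Okonkwo both have employee number 2804, so the next rule applies.
Among Ibarra and Okonkwo, by accumulated service hours (lower first): Ibarra (9578 hours) before Okonkwo (22474 hours).
Order: Vasquez, Reyes, Espinoza, Lund, Dimitriou, Leclerc, Whitfield, Ibarra, Okonkwo.

Ibarra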